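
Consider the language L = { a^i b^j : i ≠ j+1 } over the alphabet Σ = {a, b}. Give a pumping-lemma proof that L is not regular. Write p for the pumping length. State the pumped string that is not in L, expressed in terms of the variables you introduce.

Toward a contradiction, assume L is regular with pumping length p.
Choose w = a^p b^{p+p!-1}. Since p ≠ (p+p!-1)+1 = p+p!, w ∈ L; and |w| ≥ p.
By the pumping lemma, w = xyz with |xy| ≤ p and |y| ≥ 1.
Because |xy| ≤ p and w begins with p copies of a, we have y = a^k with 1 ≤ k ≤ p.
Since 1 ≤ k ≤ p, k divides p!; set t = 1 + p!/k. Then xy^t z has p + (p!/k)·k = p + p! copies of a. Now the a-count is p+p! and (b-count)+1 = (p+p!-1)+1 = p+p!, so i ≠ j+1 fails. So xy^t z = a^{p+p!} b^{p+p!-1} ∉ L.
This is a contradiction; hence L is not regular.

a^{p+p!} b^{p+p!-1}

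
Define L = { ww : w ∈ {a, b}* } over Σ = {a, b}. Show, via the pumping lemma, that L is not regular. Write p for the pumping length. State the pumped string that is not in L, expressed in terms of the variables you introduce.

a^{p+k} b^p a^p b^p

Toward a contradiction, assume L is regular with pumping length p.
Take w = a^p b^p a^p b^p = uu where u = a^pb^p; then w ∈ L and |w| = 4p ≥ p.
By the pumping lemma, w = xyz with |xy| ≤ p and |y| ≥ 1.
The first p characters of w are a's, so xy (and hence y) consists only of a's. Write y = a^k, 1 ≤ k ≤ p.
Pump with i = 2: xy^2z = a^{p+k} b^p a^p b^p, of length 4p+k. Suppose this equals vv. The string starts with a and ends with b, so v does too; thus the boundary between the two copies of v is a b→a transition. There is exactly one such transition, at position 2p+k, so |v| = 2p+k and |vv| = 4p+2k ≠ 4p+k since k ≥ 1. So xy^2z ∉ L.
This is a contradiction; hence L is not regular.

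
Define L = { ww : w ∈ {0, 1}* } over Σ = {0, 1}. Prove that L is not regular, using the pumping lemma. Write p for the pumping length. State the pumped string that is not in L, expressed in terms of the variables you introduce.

Suppose for contradiction that L is regular, and let p be the pumping length.
Take w = 0^p 1^p 0^p 1^p = uu where u = 0^p1^p; then w ∈ L and |w| = 4p ≥ p.
The pumping lemma gives a decomposition w = xyz where |xy| ≤ p and |y| > 0.
The first p characters of w are 0's, so xy (and hence y) consists only of 0's. Write y = 0^k, 1 ≤ k ≤ p.
Pump with i = 2: xy^2z = 0^{p+k} 1^p 0^p 1^p, of length 4p+k. Suppose this equals vv. The string starts with 0 and ends with 1, so v does too; thus the boundary between the two copies of v is a 1→0 transition. There is exactly one such transition, at position 2p+k, so |v| = 2p+k and |vv| = 4p+2k ≠ 4p+k since k ≥ 1. So xy^2z ∉ L.
This is a contradiction; hence L is not regular.

0^{p+k} 1^p 0^p 1^p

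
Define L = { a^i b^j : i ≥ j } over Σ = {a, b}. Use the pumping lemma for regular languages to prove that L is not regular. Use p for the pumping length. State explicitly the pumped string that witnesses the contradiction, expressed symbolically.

a^{p-k} b^p

Suppose for contradiction that L is regular, and let p be the pumping length.
Choose w = a^p b^p ∈ L, with |w| = 2p ≥ p.
By the pumping lemma, w = xyz with |xy| ≤ p and y is nonempty.
Because |xy| ≤ p and w begins with p copies of a, we have y = a^k with 1 ≤ k ≤ p.
Consider xy^0z = xz = a^{p-k} b^p. Since k ≥ 1, the a-count p-k is less than p, so i ≥ j fails; thus xz ∉ L.
Contradiction. Therefore L is not regular.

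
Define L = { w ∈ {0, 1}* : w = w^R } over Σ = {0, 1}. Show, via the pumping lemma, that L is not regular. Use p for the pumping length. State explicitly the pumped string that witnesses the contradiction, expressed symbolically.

Assume L is regular; let p be its pumping constant.
Take w = 0^p 1 0^p, a palindrome of length 2p+1 ≥ p.
The pumping lemma gives a decomposition w = xyz where |xy| ≤ p and |y| > 0.
Because |xy| ≤ p and w begins with p copies of 0, we have y = 0^k with 1 ≤ k ≤ p.
Pump with i = 2: xy^2z = 0^{p+k} 1 0^p. Its reverse is 0^p 1 0^{p+k}, which differs from xy^2z since k ≥ 1. So xy^2z is not a palindrome and xy^2z ∉ L.
Contradiction. Therefore L is not regular.

0^{p+k} 1 0^p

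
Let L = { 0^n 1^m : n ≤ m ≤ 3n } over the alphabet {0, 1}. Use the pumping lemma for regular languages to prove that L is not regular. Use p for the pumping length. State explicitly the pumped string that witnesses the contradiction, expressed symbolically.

0^{p+k} 1^p

Suppose for contradiction that L is regular, and let p be the pumping length.
Take w = 0^p 1^p ∈ L (since p ≤ p ≤ 3p), with |w| = 2p ≥ p.
The pumping lemma gives a decomposition w = xyz where |xy| ≤ p and y is nonempty.
Since the first p symbols of w are all 0's and |xy| ≤ p, y lies entirely in the leading 0-block: y = 0^k for some k with 1 ≤ k ≤ p.
Pump with i = 2: xy^2z = 0^{p+k} 1^p. Now n = p+k > p = m, so the condition n ≤ m fails. Thus xy^2z ∉ L.
Contradiction. Therefore L is not regular.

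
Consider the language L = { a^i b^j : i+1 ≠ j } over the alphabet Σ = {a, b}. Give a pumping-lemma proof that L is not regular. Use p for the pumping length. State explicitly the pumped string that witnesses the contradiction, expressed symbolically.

Suppose for contradiction that L is regular, and let p be the pumping length.
Choose w = a^p b^{p+p!+1}. Since p ≠ (p+p!+1)-1 = p+p!, w ∈ L; and |w| ≥ p.
The pumping lemma gives a decomposition w = xyz where |xy| ≤ p and y is nonempty.
The first p characters of w are a's, so xy (and hence y) consists only of a's. Write y = a^k, 1 ≤ k ≤ p.
Since 1 ≤ k ≤ p, k divides p!; set t = 1 + p!/k. Then xy^t z has p + (p!/k)·k = p + p! copies of a. Now the a-count is p+p! and (b-count)-1 = (p+p!+1)-1 = p+p!, so i+1 ≠ j fails. So xy^t z = a^{p+p!} b^{p+p!+1} ∉ L.
This contradicts the pumping lemma, so L is not regular.

a^{p+p!} b^{p+p!+1}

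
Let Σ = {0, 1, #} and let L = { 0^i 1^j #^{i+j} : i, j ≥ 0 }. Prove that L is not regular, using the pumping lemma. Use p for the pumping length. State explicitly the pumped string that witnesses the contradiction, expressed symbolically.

Toward a contradiction, assume L is regular with pumping length p.
Take w = 0^p 1^p #^{2p} ∈ L (with i=j=p, i+j=2p), |w| = 4p ≥ p.
Write w = xyz as guaranteed by the lemma, with |xy| ≤ p and |y| ≥ 1.
Since the first p symbols of w are all 0's and |xy| ≤ p, y lies entirely in the leading 0-block: y = 0^k for some k with 1 ≤ k ≤ p.
Consider xy^2z = 0^{p+k} 1^p #^{2p}. Now the 0- and 1-counts sum to 2p+k, but the #-count is 2p ≠ 2p+k. So xy^2z ∉ L.
This contradicts the pumping lemma, so L is not regular.

0^{p+k} 1^p #^{2p}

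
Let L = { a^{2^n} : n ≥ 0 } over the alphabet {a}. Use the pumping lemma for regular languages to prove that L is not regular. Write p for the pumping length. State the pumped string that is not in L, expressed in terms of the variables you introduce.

Assume L is regular; let p be its pumping constant.
Take w = a^{2^p} ∈ L with |w| = 2^p ≥ p.
By the pumping lemma, w = xyz with |xy| ≤ p and y is nonempty.
Then y = a^k for some k with 1 ≤ k ≤ p.
Pump with i = 2: xy^2z = a^{2^p+k}. Since 1 ≤ k ≤ p < 2^p, we have 2^p < 2^p+k < 2^{p+1}, so 2^p+k is not a power of 2. So xy^2z ∉ L.
Contradiction. Therefore L is not regular.

a^{2^p+k}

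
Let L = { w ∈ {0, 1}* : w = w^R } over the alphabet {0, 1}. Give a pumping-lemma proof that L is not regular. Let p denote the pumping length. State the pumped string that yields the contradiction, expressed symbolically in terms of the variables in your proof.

0^{p+k} 1 0^p

Assume L is regular; let p be its pumping constant.
Take w = 0^p 1 0^p, a palindrome of length 2p+1 ≥ p.
Write w = xyz as guaranteed by the lemma, with |xy| ≤ p and |y| ≥ 1.
Since the first p symbols of w are all 0's and |xy| ≤ p, y lies entirely in the leading 0-block: y = 0^k for some k with 1 ≤ k ≤ p.
Pump with i = 2: xy^2z = 0^{p+k} 1 0^p. Its reverse is 0^p 1 0^{p+k}, which differs from xy^2z since k ≥ 1. So xy^2z is not a palindrome and xy^2z ∉ L.
Contradiction. Therefore L is not regular.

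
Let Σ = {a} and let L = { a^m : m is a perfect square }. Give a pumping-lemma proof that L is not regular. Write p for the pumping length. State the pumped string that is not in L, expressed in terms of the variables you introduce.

Assume L is regular. Let p be the pumping length given by the pumping lemma.
Take w = a^{p²} ∈ L with |w| = p² ≥ p.
Write w = xyz as guaranteed by the lemma, with |xy| ≤ p and |y| ≥ 1.
Then y = a^k for some k with 1 ≤ k ≤ p.
Pump with i = 2: xy^2z = a^{p²+k}. Since 1 ≤ k ≤ p, p² < p²+k ≤ p²+p < (p+1)², so p²+k lies strictly between consecutive squares and is not a perfect square. So xy^2z ∉ L.
This is a contradiction; hence L is not regular.

a^{p²+k}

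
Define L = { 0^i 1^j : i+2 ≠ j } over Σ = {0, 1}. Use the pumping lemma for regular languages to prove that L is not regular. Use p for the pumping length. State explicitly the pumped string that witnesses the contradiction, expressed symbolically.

Suppose for contradiction that L is regular, and let p be the pumping length.
Choose w = 0^p 1^{p+p!+2}. Since p ≠ (p+p!+2)-2 = p+p!, w ∈ L; and |w| ≥ p.
The pumping lemma gives a decomposition w = xyz where |xy| ≤ p and |y| ≥ 1.
Since the first p symbols of w are all 0's and |xy| ≤ p, y lies entirely in the leading 0-block: y = 0^k for some k with 1 ≤ k ≤ p.
Since 1 ≤ k ≤ p, k divides p!; set t = 1 + p!/k. Then xy^t z has p + (p!/k)·k = p + p! copies of 0. Now the 0-count is p+p! and (1-count)-2 = (p+p!+2)-2 = p+p!, so i+2 ≠ j fails. So xy^t z = 0^{p+p!} 1^{p+p!+2} ∉ L.
Contradiction. Therefore L is not regular.

0^{p+p!} 1^{p+p!+2}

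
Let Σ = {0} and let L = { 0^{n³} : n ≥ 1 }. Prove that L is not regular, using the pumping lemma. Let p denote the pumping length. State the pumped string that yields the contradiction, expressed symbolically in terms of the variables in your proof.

0^{p³+k}

Suppose for contradiction that L is regular, and let p be the pumping length.
Take w = 0^{p³} ∈ L with |w| = p³ ≥ p.
By the pumping lemma, w = xyz with |xy| ≤ p and y is nonempty.
Then y = 0^k for some k with 1 ≤ k ≤ p.
Pump with i = 2: xy^2z = 0^{p³+k}. Since 1 ≤ k ≤ p, p³ < p³+k ≤ p³+p < p³+3p²+3p+1 = (p+1)³, so p³+k is not a perfect cube. So xy^2z ∉ L.
This contradicts the pumping lemma, so L is not regular.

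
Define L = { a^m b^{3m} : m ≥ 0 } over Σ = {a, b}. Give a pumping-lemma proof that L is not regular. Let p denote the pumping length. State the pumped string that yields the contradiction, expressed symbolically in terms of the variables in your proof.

a^{p+k} b^{3p}

Toward a contradiction, assume L is regular with pumping length p.
Let w = a^p b^{3p} ∈ L; note |w| = 4p ≥ p.
Write w = xyz as guaranteed by the lemma, with |xy| ≤ p and y is nonempty.
The first p characters of w are a's, so xy (and hence y) consists only of a's. Write y = a^k, 1 ≤ k ≤ p.
Pump with i = 2: xy^2z = a^{p+k} b^{3p}. For this to lie in L we would need 3p = 3(p+k), which forces k = 0. But k ≥ 1, so xy^2z ∉ L.
This is a contradiction; hence L is not regular.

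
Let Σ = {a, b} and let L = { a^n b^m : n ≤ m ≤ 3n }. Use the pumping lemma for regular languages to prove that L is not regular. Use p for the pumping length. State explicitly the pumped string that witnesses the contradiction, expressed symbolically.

Assume L is regular. Let p be the pumping length given by the pumping lemma.
Take w = a^p b^p ∈ L (since p ≤ p ≤ 3p), with |w| = 2p ≥ p.
Write w = xyz as guaranteed by the lemma, with |xy| ≤ p and |y| > 0.
Since the first p symbols of w are all a's and |xy| ≤ p, y lies entirely in the leading a-block: y = a^k for some k with 1 ≤ k ≤ p.
Pump with i = 2: xy^2z = a^{p+k} b^p. Now n = p+k > p = m, so the condition n ≤ m fails. Thus xy^2z ∉ L.
This contradicts the pumping lemma, so L is not regular.

a^{p+k} b^p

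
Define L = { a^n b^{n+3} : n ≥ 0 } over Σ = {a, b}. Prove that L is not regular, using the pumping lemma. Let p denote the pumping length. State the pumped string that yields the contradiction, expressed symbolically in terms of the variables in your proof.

Toward a contradiction, assume L is regular with pumping length p.
Choose w = a^p b^{p+3}, which is in L with |w| = 2p+3 ≥ p.
Write w = xyz as guaranteed by the lemma, with |xy| ≤ p and |y| ≥ 1.
Since the first p symbols of w are all a's and |xy| ≤ p, y lies entirely in the leading a-block: y = a^k for some k with 1 ≤ k ≤ p.
Pump with i = 2: xy^2z = a^{p+k} b^{p+3}. For this to lie in L we would need p+3 = (p+k)+3, which forces k = 0. But k ≥ 1, so xy^2z ∉ L.
Contradiction. Therefore L is not regular.

a^{p+k} b^{p+3}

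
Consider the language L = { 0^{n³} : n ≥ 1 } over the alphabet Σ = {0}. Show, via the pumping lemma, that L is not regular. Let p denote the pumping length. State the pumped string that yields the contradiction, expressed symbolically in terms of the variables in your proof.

Assume L is regular; let p be its pumping constant.
Take w = 0^{p³} ∈ L with |w| = p³ ≥ p.
The pumping lemma gives a decomposition w = xyz where |xy| ≤ p and |y| > 0.
Then y = 0^k for some k with 1 ≤ k ≤ p.
Pump with i = 2: xy^2z = 0^{p³+k}. Since 1 ≤ k ≤ p, p³ < p³+k ≤ p³+p < p³+3p²+3p+1 = (p+1)³, so p³+k is not a perfect cube. So xy^2z ∉ L.
This is a contradiction; hence L is not regular.

0^{p³+k}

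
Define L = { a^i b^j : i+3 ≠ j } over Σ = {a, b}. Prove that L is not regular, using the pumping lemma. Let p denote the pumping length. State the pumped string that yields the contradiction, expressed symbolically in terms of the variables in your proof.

a^{p+p!} b^{p+p!+3}

Toward a contradiction, assume L is regular with pumping length p.
Choose w = a^p b^{p+p!+3}. Since p ≠ (p+p!+3)-3 = p+p!, w ∈ L; and |w| ≥ p.
The pumping lemma gives a decomposition w = xyz where |xy| ≤ p and |y| ≥ 1.
Because |xy| ≤ p and w begins with p copies of a, we have y = a^k with 1 ≤ k ≤ p.
Since 1 ≤ k ≤ p, k divides p!; set t = 1 + p!/k. Then xy^t z has p + (p!/k)·k = p + p! copies of a. Now the a-count is p+p! and (b-count)-3 = (p+p!+3)-3 = p+p!, so i+3 ≠ j fails. So xy^t z = a^{p+p!} b^{p+p!+3} ∉ L.
This contradicts the pumping lemma, so L is not regular.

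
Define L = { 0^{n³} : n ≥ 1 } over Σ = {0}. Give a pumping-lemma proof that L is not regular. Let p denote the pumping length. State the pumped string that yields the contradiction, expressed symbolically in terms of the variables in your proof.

Toward a contradiction, assume L is regular with pumping length p.
Take w = 0^{p³} ∈ L with |w| = p³ ≥ p.
Write w = xyz as guaranteed by the lemma, with |xy| ≤ p and y is nonempty.
Then y = 0^k for some k with 1 ≤ k ≤ p.
Pump with i = 2: xy^2z = 0^{p³+k}. Since 1 ≤ k ≤ p, p³ < p³+k ≤ p³+p < p³+3p²+3p+1 = (p+1)³, so p³+k is not a perfect cube. So xy^2z ∉ L.
Contradiction. Therefore L is not regular.

0^{p³+k}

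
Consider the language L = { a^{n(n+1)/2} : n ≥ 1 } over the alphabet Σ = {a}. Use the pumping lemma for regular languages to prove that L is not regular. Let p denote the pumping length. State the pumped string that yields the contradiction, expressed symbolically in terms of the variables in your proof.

a^{p(p+1)/2+k}

Toward a contradiction, assume L is regular with pumping length p.
Take w = a^{p(p+1)/2} ∈ L with |w| = p(p+1)/2 ≥ p.
By the pumping lemma, w = xyz with |xy| ≤ p and |y| > 0.
Then y = a^k for some k with 1 ≤ k ≤ p.
Pump with i = 2: xy^2z = a^{p(p+1)/2+k}. Since 1 ≤ k ≤ p, p(p+1)/2 < p(p+1)/2+k ≤ p(p+1)/2+p < (p+1)(p+2)/2, so p(p+1)/2+k is strictly between consecutive triangular numbers. So xy^2z ∉ L.
Contradiction. Therefore L is not regular.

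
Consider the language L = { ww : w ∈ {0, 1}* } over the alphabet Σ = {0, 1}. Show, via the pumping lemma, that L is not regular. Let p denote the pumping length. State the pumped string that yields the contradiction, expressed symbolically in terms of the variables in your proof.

Assume L is regular. Let p be the pumping length given by the pumping lemma.
Take w = 0^p 1^p 0^p 1^p = uu where u = 0^p1^p; then w ∈ L and |w| = 4p ≥ p.
Write w = xyz as guaranteed by the lemma, with |xy| ≤ p and |y| ≥ 1.
The first p characters of w are 0's, so xy (and hence y) consists only of 0's. Write y = 0^k, 1 ≤ k ≤ p.
Pump with i = 2: xy^2z = 0^{p+k} 1^p 0^p 1^p, of length 4p+k. Suppose this equals vv. The string starts with 0 and ends with 1, so v does too; thus the boundary between the two copies of v is a 1→0 transition. There is exactly one such transition, at position 2p+k, so |v| = 2p+k and |vv| = 4p+2k ≠ 4p+k since k ≥ 1. So xy^2z ∉ L.
Contradiction. Therefore L is not regular.

0^{p+k} 1^p 0^p 1^p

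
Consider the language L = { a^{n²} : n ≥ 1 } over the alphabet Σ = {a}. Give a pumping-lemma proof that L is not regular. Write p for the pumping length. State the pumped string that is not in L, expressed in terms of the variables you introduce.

a^{p²+k}

Assume L is regular. Let p be the pumping length given by the pumping lemma.
Take w = a^{p²} ∈ L with |w| = p² ≥ p.
By the pumping lemma, w = xyz with |xy| ≤ p and y is nonempty.
Then y = a^k for some k with 1 ≤ k ≤ p.
Pump with i = 2: xy^2z = a^{p²+k}. Since 1 ≤ k ≤ p, p² < p²+k ≤ p²+p < (p+1)², so p²+k lies strictly between consecutive squares and is not a perfect square. So xy^2z ∉ L.
This contradicts the pumping lemma, so L is not regular.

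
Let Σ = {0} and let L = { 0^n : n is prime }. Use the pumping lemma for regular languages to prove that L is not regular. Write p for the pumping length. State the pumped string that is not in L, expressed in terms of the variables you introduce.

Toward a contradiction, assume L is regular with pumping length p.
Let q be a prime with q ≥ p+2 (infinitely many primes exist), and take w = 0^q ∈ L with |w| = q ≥ p.
Write w = xyz as guaranteed by the lemma, with |xy| ≤ p and y is nonempty.
Then y = 0^k for some k with 1 ≤ k ≤ p.
Since 1 ≤ k ≤ p, |xz| = q-k. Pump with i = q+1: |xy^{q+1}z| = (q-k)+(q+1)k = q+qk = q(1+k), which is composite (both factors ≥ 2). So xy^{q+1}z = 0^{q(1+k)} ∉ L.
This is a contradiction; hence L is not regular.

0^{q(1+k)}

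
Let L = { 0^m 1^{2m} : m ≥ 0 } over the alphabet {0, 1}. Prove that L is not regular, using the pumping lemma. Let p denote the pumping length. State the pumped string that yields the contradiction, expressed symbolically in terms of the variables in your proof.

0^{p+k} 1^{2p}

Toward a contradiction, assume L is regular with pumping length p.
Let w = 0^p 1^{2p} ∈ L; note |w| = 3p ≥ p.
By the pumping lemma, w = xyz with |xy| ≤ p and |y| ≥ 1.
Because |xy| ≤ p and w begins with p copies of 0, we have y = 0^k with 1 ≤ k ≤ p.
Pump with i = 2: xy^2z = 0^{p+k} 1^{2p}. For this to lie in L we would need 2p = 2(p+k), which forces k = 0. But k ≥ 1, so xy^2z ∉ L.
This is a contradiction; hence L is not regular.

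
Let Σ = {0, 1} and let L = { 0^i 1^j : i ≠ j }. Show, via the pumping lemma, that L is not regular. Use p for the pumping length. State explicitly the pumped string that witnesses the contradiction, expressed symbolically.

0^{p+p!} 1^{p+p!}

Assume L is regular. Let p be the pumping length given by the pumping lemma.
Choose w = 0^p 1^{p+p!}. Since p ≠ p+p!, w ∈ L; and |w| ≥ p.
By the pumping lemma, w = xyz with |xy| ≤ p and y is nonempty.
The first p characters of w are 0's, so xy (and hence y) consists only of 0's. Write y = 0^k, 1 ≤ k ≤ p.
Since 1 ≤ k ≤ p, k divides p!; set t = 1 + p!/k. Then xy^t z has p + (p!/k)·k = p + p! copies of 0. Now the 0-count equals the 1-count, so i ≠ j fails. So xy^t z = 0^{p+p!} 1^{p+p!} ∉ L.
This contradicts the pumping lemma, so L is not regular.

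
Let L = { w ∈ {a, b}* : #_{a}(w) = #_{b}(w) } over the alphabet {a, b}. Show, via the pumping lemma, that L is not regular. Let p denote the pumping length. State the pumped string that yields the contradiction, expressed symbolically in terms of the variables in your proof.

a^{p+k} b^p

Assume L is regular; let p be its pumping constant.
Choose w = a^p b^p ∈ L with |w| = 2p ≥ p.
Write w = xyz as guaranteed by the lemma, with |xy| ≤ p and |y| > 0.
The first p characters of w are a's, so xy (and hence y) consists only of a's. Write y = a^k, 1 ≤ k ≤ p.
Pump with i = 2: xy^2z = a^{p+k} b^p has p+k occurrences of a but only p of b. Since k ≥ 1 the counts differ, so xy^2z ∉ L.
This contradicts the pumping lemma, so L is not regular.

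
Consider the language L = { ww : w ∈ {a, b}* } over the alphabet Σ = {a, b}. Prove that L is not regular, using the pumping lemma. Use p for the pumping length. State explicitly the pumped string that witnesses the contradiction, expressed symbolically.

a^{p+k} b^p a^p b^p

Assume L is regular; let p be its pumping constant.
Take w = a^p b^p a^p b^p = uu where u = a^pb^p; then w ∈ L and |w| = 4p ≥ p.
Write w = xyz as guaranteed by the lemma, with |xy| ≤ p and y is nonempty.
Because |xy| ≤ p and w begins with p copies of a, we have y = a^k with 1 ≤ k ≤ p.
Pump with i = 2: xy^2z = a^{p+k} b^p a^p b^p, of length 4p+k. Suppose this equals vv. The string starts with a and ends with b, so v does too; thus the boundary between the two copies of v is a b→a transition. There is exactly one such transition, at position 2p+k, so |v| = 2p+k and |vv| = 4p+2k ≠ 4p+k since k ≥ 1. So xy^2z ∉ L.
Contradiction. Therefore L is not regular.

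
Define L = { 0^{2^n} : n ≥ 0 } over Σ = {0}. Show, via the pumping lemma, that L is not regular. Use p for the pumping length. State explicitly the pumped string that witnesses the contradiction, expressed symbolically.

Assume L is regular; let p be its pumping constant.
Take w = 0^{2^p} ∈ L with |w| = 2^p ≥ p.
The pumping lemma gives a decomposition w = xyz where |xy| ≤ p and |y| ≥ 1.
Then y = 0^k for some k with 1 ≤ k ≤ p.
Pump with i = 2: xy^2z = 0^{2^p+k}. Since 1 ≤ k ≤ p < 2^p, we have 2^p < 2^p+k < 2^{p+1}, so 2^p+k is not a power of 2. So xy^2z ∉ L.
This contradicts the pumping lemma, so L is not regular.

0^{2^p+k}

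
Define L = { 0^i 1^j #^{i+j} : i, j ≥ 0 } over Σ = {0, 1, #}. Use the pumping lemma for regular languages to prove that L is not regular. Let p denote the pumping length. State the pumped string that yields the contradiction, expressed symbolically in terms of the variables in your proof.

Assume L is regular; let p be its pumping constant.
Take w = 0^p 1^p #^{2p} ∈ L (with i=j=p, i+j=2p), |w| = 4p ≥ p.
The pumping lemma gives a decomposition w = xyz where |xy| ≤ p and |y| > 0.
Since the first p symbols of w are all 0's and |xy| ≤ p, y lies entirely in the leading 0-block: y = 0^k for some k with 1 ≤ k ≤ p.
Consider xy^2z = 0^{p+k} 1^p #^{2p}. Now the 0- and 1-counts sum to 2p+k, but the #-count is 2p ≠ 2p+k. So xy^2z ∉ L.
This contradicts the pumping lemma, so L is not regular.

0^{p+k} 1^p #^{2p}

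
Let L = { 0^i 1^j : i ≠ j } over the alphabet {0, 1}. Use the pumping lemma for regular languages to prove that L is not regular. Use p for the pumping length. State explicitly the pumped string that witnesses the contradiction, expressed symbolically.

0^{p+p!} 1^{p+p!}

Assume L is regular; let p be its pumping constant.
Choose w = 0^p 1^{p+p!}. Since p ≠ p+p!, w ∈ L; and |w| ≥ p.
Write w = xyz as guaranteed by the lemma, with |xy| ≤ p and y is nonempty.
Because |xy| ≤ p and w begins with p copies of 0, we have y = 0^k with 1 ≤ k ≤ p.
Since 1 ≤ k ≤ p, k divides p!; set t = 1 + p!/k. Then xy^t z has p + (p!/k)·k = p + p! copies of 0. Now the 0-count equals the 1-count, so i ≠ j fails. So xy^t z = 0^{p+p!} 1^{p+p!} ∉ L.
This is a contradiction; hence L is not regular.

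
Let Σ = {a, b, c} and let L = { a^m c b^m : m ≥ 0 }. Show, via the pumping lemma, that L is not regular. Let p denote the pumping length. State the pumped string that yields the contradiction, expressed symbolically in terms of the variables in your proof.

Toward a contradiction, assume L is regular with pumping length p.
Take w = a^p c b^p ∈ L with |w| = 2p+1 ≥ p.
The pumping lemma gives a decomposition w = xyz where |xy| ≤ p and |y| > 0.
The first p characters of w are a's, so xy (and hence y) consists only of a's. Write y = a^k, 1 ≤ k ≤ p.
Pump with i = 2: xy^2z = a^{p+k} c b^p, which would require p+k = p. But k ≥ 1, so xy^2z ∉ L.
This is a contradiction; hence L is not regular.

a^{p+k} c b^p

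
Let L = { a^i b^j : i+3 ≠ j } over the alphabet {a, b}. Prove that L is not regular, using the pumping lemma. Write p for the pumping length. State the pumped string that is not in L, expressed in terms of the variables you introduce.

a^{p+p!} b^{p+p!+3}

Assume L is regular; let p be its pumping constant.
Choose w = a^p b^{p+p!+3}. Since p ≠ (p+p!+3)-3 = p+p!, w ∈ L; and |w| ≥ p.
By the pumping lemma, w = xyz with |xy| ≤ p and |y| > 0.
Because |xy| ≤ p and w begins with p copies of a, we have y = a^k with 1 ≤ k ≤ p.
Since 1 ≤ k ≤ p, k divides p!; set t = 1 + p!/k. Then xy^t z has p + (p!/k)·k = p + p! copies of a. Now the a-count is p+p! and (b-count)-3 = (p+p!+3)-3 = p+p!, so i+3 ≠ j fails. So xy^t z = a^{p+p!} b^{p+p!+3} ∉ L.
Contradiction. Therefore L is not regular.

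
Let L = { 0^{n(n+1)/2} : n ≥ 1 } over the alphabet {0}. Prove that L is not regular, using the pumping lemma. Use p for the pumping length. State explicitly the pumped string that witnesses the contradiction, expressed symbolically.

0^{p(p+1)/2+k}

Assume L is regular. Let p be the pumping length given by the pumping lemma.
Take w = 0^{p(p+1)/2} ∈ L with |w| = p(p+1)/2 ≥ p.
Write w = xyz as guaranteed by the lemma, with |xy| ≤ p and |y| > 0.
Then y = 0^k for some k with 1 ≤ k ≤ p.
Pump with i = 2: xy^2z = 0^{p(p+1)/2+k}. Since 1 ≤ k ≤ p, p(p+1)/2 < p(p+1)/2+k ≤ p(p+1)/2+p < (p+1)(p+2)/2, so p(p+1)/2+k is strictly between consecutive triangular numbers. So xy^2z ∉ L.
Contradiction. Therefore L is not regular.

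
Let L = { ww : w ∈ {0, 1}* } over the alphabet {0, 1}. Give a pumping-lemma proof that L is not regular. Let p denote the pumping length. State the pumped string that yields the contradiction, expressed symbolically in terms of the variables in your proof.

Assume L is regular; let p be its pumping constant.
Take w = 0^p 1^p 0^p 1^p = uu where u = 0^p1^p; then w ∈ L and |w| = 4p ≥ p.
The pumping lemma gives a decomposition w = xyz where |xy| ≤ p and |y| > 0.
Since the first p symbols of w are all 0's and |xy| ≤ p, y lies entirely in the leading 0-block: y = 0^k for some k with 1 ≤ k ≤ p.
Pump with i = 2: xy^2z = 0^{p+k} 1^p 0^p 1^p, of length 4p+k. Suppose this equals vv. The string starts with 0 and ends with 1, so v does too; thus the boundary between the two copies of v is a 1→0 transition. There is exactly one such transition, at position 2p+k, so |v| = 2p+k and |vv| = 4p+2k ≠ 4p+k since k ≥ 1. So xy^2z ∉ L.
This contradicts the pumping lemma, so L is not regular.

0^{p+k} 1^p 0^p 1^p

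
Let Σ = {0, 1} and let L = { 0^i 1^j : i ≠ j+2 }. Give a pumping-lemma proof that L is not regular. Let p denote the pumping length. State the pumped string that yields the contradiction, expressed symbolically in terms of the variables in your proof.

Assume L is regular. Let p be the pumping length given by the pumping lemma.
Choose w = 0^p 1^{p+p!-2}. Since p ≠ (p+p!-2)+2 = p+p!, w ∈ L; and |w| ≥ p.
Write w = xyz as guaranteed by the lemma, with |xy| ≤ p and y is nonempty.
Because |xy| ≤ p and w begins with p copies of 0, we have y = 0^k with 1 ≤ k ≤ p.
Since 1 ≤ k ≤ p, k divides p!; set t = 1 + p!/k. Then xy^t z has p + (p!/k)·k = p + p! copies of 0. Now the 0-count is p+p! and (1-count)+2 = (p+p!-2)+2 = p+p!, so i ≠ j+2 fails. So xy^t z = 0^{p+p!} 1^{p+p!-2} ∉ L.
This is a contradiction; hence L is not regular.

0^{p+p!} 1^{p+p!-2}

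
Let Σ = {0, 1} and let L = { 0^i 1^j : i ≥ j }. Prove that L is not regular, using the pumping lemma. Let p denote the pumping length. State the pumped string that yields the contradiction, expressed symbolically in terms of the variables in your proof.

0^{p-k} 1^p

Assume L is regular; let p be its pumping constant.
Choose w = 0^p 1^p ∈ L, with |w| = 2p ≥ p.
By the pumping lemma, w = xyz with |xy| ≤ p and y is nonempty.
The first p characters of w are 0's, so xy (and hence y) consists only of 0's. Write y = 0^k, 1 ≤ k ≤ p.
Consider xy^0z = xz = 0^{p-k} 1^p. Since k ≥ 1, the 0-count p-k is less than p, so i ≥ j fails; thus xz ∉ L.
This contradicts the pumping lemma, so L is not regular.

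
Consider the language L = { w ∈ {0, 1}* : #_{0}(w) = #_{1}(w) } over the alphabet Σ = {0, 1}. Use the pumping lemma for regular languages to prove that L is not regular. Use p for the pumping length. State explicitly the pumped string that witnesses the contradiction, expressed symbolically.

0^{p+k} 1^p

Assume L is regular; let p be its pumping constant.
Choose w = 0^p 1^p ∈ L with |w| = 2p ≥ p.
By the pumping lemma, w = xyz with |xy| ≤ p and y is nonempty.
Since the first p symbols of w are all 0's and |xy| ≤ p, y lies entirely in the leading 0-block: y = 0^k for some k with 1 ≤ k ≤ p.
Pump with i = 2: xy^2z = 0^{p+k} 1^p has p+k occurrences of 0 but only p of 1. Since k ≥ 1 the counts differ, so xy^2z ∉ L.
This contradicts the pumping lemma, so L is not regular.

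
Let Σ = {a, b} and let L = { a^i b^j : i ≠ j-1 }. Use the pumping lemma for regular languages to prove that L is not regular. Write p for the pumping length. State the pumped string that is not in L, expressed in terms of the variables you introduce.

Assume L is regular; let p be its pumping constant.
Choose w = a^p b^{p+p!+1}. Since p ≠ (p+p!+1)-1 = p+p!, w ∈ L; and |w| ≥ p.
By the pumping lemma, w = xyz with |xy| ≤ p and |y| > 0.
Since the first p symbols of w are all a's and |xy| ≤ p, y lies entirely in the leading a-block: y = a^k for some k with 1 ≤ k ≤ p.
Since 1 ≤ k ≤ p, k divides p!; set t = 1 + p!/k. Then xy^t z has p + (p!/k)·k = p + p! copies of a. Now the a-count is p+p! and (b-count)-1 = (p+p!+1)-1 = p+p!, so i ≠ j-1 fails. So xy^t z = a^{p+p!} b^{p+p!+1} ∉ L.
This contradicts the pumping lemma, so L is not regular.

a^{p+p!} b^{p+p!+1}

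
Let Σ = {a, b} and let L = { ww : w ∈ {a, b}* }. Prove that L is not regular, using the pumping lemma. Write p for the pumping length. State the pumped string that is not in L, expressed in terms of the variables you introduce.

a^{p+k} b^p a^p b^p

Assume L is regular; let p be its pumping constant.
Take w = a^p b^p a^p b^p = uu where u = a^pb^p; then w ∈ L and |w| = 4p ≥ p.
Write w = xyz as guaranteed by the lemma, with |xy| ≤ p and |y| ≥ 1.
Since the first p symbols of w are all a's and |xy| ≤ p, y lies entirely in the leading a-block: y = a^k for some k with 1 ≤ k ≤ p.
Pump with i = 2: xy^2z = a^{p+k} b^p a^p b^p, of length 4p+k. Suppose this equals vv. The string starts with a and ends with b, so v does too; thus the boundary between the two copies of v is a b→a transition. There is exactly one such transition, at position 2p+k, so |v| = 2p+k and |vv| = 4p+2k ≠ 4p+k since k ≥ 1. So xy^2z ∉ L.
This is a contradiction; hence L is not regular.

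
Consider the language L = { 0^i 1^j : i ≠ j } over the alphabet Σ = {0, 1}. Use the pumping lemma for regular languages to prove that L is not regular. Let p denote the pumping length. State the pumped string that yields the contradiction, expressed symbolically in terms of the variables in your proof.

0^{p+p!} 1^{p+p!}

Assume L is regular; let p be its pumping constant.
Choose w = 0^p 1^{p+p!}. Since p ≠ p+p!, w ∈ L; and |w| ≥ p.
The pumping lemma gives a decomposition w = xyz where |xy| ≤ p and y is nonempty.
Because |xy| ≤ p and w begins with p copies of 0, we have y = 0^k with 1 ≤ k ≤ p.
Since 1 ≤ k ≤ p, k divides p!; set t = 1 + p!/k. Then xy^t z has p + (p!/k)·k = p + p! copies of 0. Now the 0-count equals the 1-count, so i ≠ j fails. So xy^t z = 0^{p+p!} 1^{p+p!} ∉ L.
Contradiction. Therefore L is not regular.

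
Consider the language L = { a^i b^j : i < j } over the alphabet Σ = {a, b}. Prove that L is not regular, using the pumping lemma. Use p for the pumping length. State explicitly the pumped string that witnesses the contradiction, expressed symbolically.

a^{p+k} b^{p+1}

Toward a contradiction, assume L is regular with pumping length p.
Choose w = a^p b^{p+1} ∈ L, with |w| = 2p+1 ≥ p.
Write w = xyz as guaranteed by the lemma, with |xy| ≤ p and |y| > 0.
Since the first p symbols of w are all a's and |xy| ≤ p, y lies entirely in the leading a-block: y = a^k for some k with 1 ≤ k ≤ p.
Consider xy^2z = a^{p+k} b^{p+1}. Since k ≥ 1, the a-count p+k is at least p+1, so i < j fails; thus xy^2z ∉ L.
This is a contradiction; hence L is not regular.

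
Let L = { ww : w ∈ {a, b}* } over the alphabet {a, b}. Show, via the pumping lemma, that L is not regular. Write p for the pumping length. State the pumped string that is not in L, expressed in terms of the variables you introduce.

Assume L is regular. Let p be the pumping length given by the pumping lemma.
Take w = a^p b^p a^p b^p = uu where u = a^pb^p; then w ∈ L and |w| = 4p ≥ p.
The pumping lemma gives a decomposition w = xyz where |xy| ≤ p and |y| ≥ 1.
Since the first p symbols of w are all a's and |xy| ≤ p, y lies entirely in the leading a-block: y = a^k for some k with 1 ≤ k ≤ p.
Pump with i = 2: xy^2z = a^{p+k} b^p a^p b^p, of length 4p+k. Suppose this equals vv. The string starts with a and ends with b, so v does too; thus the boundary between the two copies of v is a b→a transition. There is exactly one such transition, at position 2p+k, so |v| = 2p+k and |vv| = 4p+2k ≠ 4p+k since k ≥ 1. So xy^2z ∉ L.
This is a contradiction; hence L is not regular.

a^{p+k} b^p a^p b^p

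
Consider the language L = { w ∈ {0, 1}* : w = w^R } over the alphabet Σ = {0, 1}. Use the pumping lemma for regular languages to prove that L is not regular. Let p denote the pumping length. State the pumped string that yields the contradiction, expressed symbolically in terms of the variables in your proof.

Suppose for contradiction that L is regular, and let p be the pumping length.
Take w = 0^p 1 0^p, a palindrome of length 2p+1 ≥ p.
Write w = xyz as guaranteed by the lemma, with |xy| ≤ p and y is nonempty.
Since the first p symbols of w are all 0's and |xy| ≤ p, y lies entirely in the leading 0-block: y = 0^k for some k with 1 ≤ k ≤ p.
Pump with i = 2: xy^2z = 0^{p+k} 1 0^p. Its reverse is 0^p 1 0^{p+k}, which differs from xy^2z since k ≥ 1. So xy^2z is not a palindrome and xy^2z ∉ L.
This contradicts the pumping lemma, so L is not regular.

0^{p+k} 1 0^p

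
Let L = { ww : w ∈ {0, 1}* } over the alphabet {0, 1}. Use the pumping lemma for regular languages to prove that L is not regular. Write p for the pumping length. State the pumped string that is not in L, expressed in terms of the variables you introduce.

Assume L is regular; let p be its pumping constant.
Take w = 0^p 1^p 0^p 1^p = uu where u = 0^p1^p; then w ∈ L and |w| = 4p ≥ p.
By the pumping lemma, w = xyz with |xy| ≤ p and |y| > 0.
Since the first p symbols of w are all 0's and |xy| ≤ p, y lies entirely in the leading 0-block: y = 0^k for some k with 1 ≤ k ≤ p.
Pump with i = 2: xy^2z = 0^{p+k} 1^p 0^p 1^p, of length 4p+k. Suppose this equals vv. The string starts with 0 and ends with 1, so v does too; thus the boundary between the two copies of v is a 1→0 transition. There is exactly one such transition, at position 2p+k, so |v| = 2p+k and |vv| = 4p+2k ≠ 4p+k since k ≥ 1. So xy^2z ∉ L.
This contradicts the pumping lemma, so L is not regular.

0^{p+k} 1^p 0^p 1^p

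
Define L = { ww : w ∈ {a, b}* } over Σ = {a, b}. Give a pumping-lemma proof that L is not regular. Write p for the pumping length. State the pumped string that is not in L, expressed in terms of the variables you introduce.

Assume L is regular; let p be its pumping constant.
Take w = a^p b^p a^p b^p = uu where u = a^pb^p; then w ∈ L and |w| = 4p ≥ p.
The pumping lemma gives a decomposition w = xyz where |xy| ≤ p and |y| ≥ 1.
Since the first p symbols of w are all a's and |xy| ≤ p, y lies entirely in the leading a-block: y = a^k for some k with 1 ≤ k ≤ p.
Pump with i = 2: xy^2z = a^{p+k} b^p a^p b^p, of length 4p+k. Suppose this equals vv. The string starts with a and ends with b, so v does too; thus the boundary between the two copies of v is a b→a transition. There is exactly one such transition, at position 2p+k, so |v| = 2p+k and |vv| = 4p+2k ≠ 4p+k since k ≥ 1. So xy^2z ∉ L.
This is a contradiction; hence L is not regular.

a^{p+k} b^p a^p b^p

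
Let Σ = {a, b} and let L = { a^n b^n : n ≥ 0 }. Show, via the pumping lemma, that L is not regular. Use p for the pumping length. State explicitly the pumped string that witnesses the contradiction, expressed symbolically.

Assume L is regular. Let p be the pumping length given by the pumping lemma.
Let w = a^p b^p ∈ L; note |w| = 2p ≥ p.
By the pumping lemma, w = xyz with |xy| ≤ p and y is nonempty.
Because |xy| ≤ p and w begins with p copies of a, we have y = a^k with 1 ≤ k ≤ p.
Pump with i = 2: xy^2z = a^{p+k} b^p. For this to lie in L we would need p = p+k, which forces k = 0. But k ≥ 1, so xy^2z ∉ L.
This is a contradiction; hence L is not regular.

a^{p+k} b^p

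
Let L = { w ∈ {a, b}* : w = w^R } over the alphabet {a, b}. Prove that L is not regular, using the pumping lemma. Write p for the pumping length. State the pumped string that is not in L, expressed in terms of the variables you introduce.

a^{p+k} b a^p

Assume L is regular. Let p be the pumping length given by the pumping lemma.
Take w = a^p b a^p, a palindrome of length 2p+1 ≥ p.
Write w = xyz as guaranteed by the lemma, with |xy| ≤ p and |y| > 0.
The first p characters of w are a's, so xy (and hence y) consists only of a's. Write y = a^k, 1 ≤ k ≤ p.
Pump with i = 2: xy^2z = a^{p+k} b a^p. Its reverse is a^p b a^{p+k}, which differs from xy^2z since k ≥ 1. So xy^2z is not a palindrome and xy^2z ∉ L.
Contradiction. Therefore L is not regular.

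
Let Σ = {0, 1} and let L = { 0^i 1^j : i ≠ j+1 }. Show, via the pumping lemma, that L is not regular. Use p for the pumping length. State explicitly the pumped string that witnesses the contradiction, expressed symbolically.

Assume L is regular; let p be its pumping constant.
Choose w = 0^p 1^{p+p!-1}. Since p ≠ (p+p!-1)+1 = p+p!, w ∈ L; and |w| ≥ p.
The pumping lemma gives a decomposition w = xyz where |xy| ≤ p and |y| ≥ 1.
The first p characters of w are 0's, so xy (and hence y) consists only of 0's. Write y = 0^k, 1 ≤ k ≤ p.
Since 1 ≤ k ≤ p, k divides p!; set t = 1 + p!/k. Then xy^t z has p + (p!/k)·k = p + p! copies of 0. Now the 0-count is p+p! and (1-count)+1 = (p+p!-1)+1 = p+p!, so i ≠ j+1 fails. So xy^t z = 0^{p+p!} 1^{p+p!-1} ∉ L.
This contradicts the pumping lemma, so L is not regular.

0^{p+p!} 1^{p+p!-1}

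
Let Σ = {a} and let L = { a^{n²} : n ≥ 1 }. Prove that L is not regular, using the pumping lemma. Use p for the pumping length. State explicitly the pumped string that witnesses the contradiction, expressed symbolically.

Assume L is regular. Let p be the pumping length given by the pumping lemma.
Take w = a^{p²} ∈ L with |w| = p² ≥ p.
By the pumping lemma, w = xyz with |xy| ≤ p and |y| ≥ 1.
Then y = a^k for some k with 1 ≤ k ≤ p.
Pump with i = 2: xy^2z = a^{p²+k}. Since 1 ≤ k ≤ p, p² < p²+k ≤ p²+p < (p+1)², so p²+k lies strictly between consecutive squares and is not a perfect square. So xy^2z ∉ L.
This is a contradiction; hence L is not regular.

a^{p²+k}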